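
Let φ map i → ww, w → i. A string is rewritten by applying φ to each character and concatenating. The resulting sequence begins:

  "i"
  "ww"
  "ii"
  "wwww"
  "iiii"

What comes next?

wwwwwwww

Expanding iiii: i→ww, i→ww, i→ww, i→ww. Concatenated: ww ww ww ww.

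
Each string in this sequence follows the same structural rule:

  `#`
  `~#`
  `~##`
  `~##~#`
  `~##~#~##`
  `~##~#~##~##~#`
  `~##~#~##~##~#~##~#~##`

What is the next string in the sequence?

~##~#~##~##~#~##~#~##~##~#~##~##~#

Each term (from the third on) is the previous term followed by the one before it: term 3 = ~#·# = ~##.
So term 8 is ~##~#~##~##~#~##~#~##·~##~#~##~##~#.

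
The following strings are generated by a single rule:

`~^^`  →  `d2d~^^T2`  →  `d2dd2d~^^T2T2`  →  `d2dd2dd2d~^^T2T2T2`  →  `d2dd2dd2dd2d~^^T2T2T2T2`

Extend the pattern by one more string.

Each term wraps the previous one in d2d on the left and T2 on the right.
So the next term is d2d·d2dd2dd2dd2d~^^T2T2T2T2·T2.

d2dd2dd2dd2dd2d~^^T2T2T2T2T2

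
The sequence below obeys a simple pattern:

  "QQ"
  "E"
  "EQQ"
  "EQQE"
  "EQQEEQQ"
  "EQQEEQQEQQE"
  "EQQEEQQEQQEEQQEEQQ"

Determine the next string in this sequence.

Each term (from the third on) is the previous term followed by the one before it: term 3 = E·QQ = EQQ.
So term 8 is EQQEEQQEQQEEQQEEQQ·EQQEEQQEQQE.

EQQEEQQEQQEEQQEEQQEQQEEQQEQQE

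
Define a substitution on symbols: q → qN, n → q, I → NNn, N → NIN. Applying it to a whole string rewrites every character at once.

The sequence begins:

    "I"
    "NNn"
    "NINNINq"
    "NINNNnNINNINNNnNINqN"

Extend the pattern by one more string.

NINNNnNINNINNINqNINNNnNINNINNNnNINNINNINqNINNNnNINqNNIN

φ(NINNNnNINNINNNnNINqN) expands symbol-by-symbol to NIN NNn NIN NIN NIN q NIN NNn NIN NIN NNn NIN NIN NIN q NIN NNn NIN qN NIN; joining the 20 pieces gives the next term.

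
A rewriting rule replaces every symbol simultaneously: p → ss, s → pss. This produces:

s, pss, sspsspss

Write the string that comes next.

Apply φ to sspsspss symbol by symbol: s→pss, s→pss, p→ss, s→pss, s→pss, p→ss, s→pss, s→pss; joined: pss pss ss pss pss ss pss pss.

psspsssspsspsssspsspss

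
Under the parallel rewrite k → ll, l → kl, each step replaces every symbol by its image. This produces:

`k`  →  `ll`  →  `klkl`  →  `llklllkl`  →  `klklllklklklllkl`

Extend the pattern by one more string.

Replace each of the 16 characters of klklllklklklllkl in place — ll kl ll kl kl kl ll kl ll kl ll kl kl kl ll kl — and concatenate.

llklllklklklllklllklllklklklllkl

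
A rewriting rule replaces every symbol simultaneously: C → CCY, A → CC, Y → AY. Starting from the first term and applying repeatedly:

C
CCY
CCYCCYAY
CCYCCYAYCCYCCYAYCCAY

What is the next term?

CCYCCYAYCCYCCYAYCCAYCCYCCYAYCCYCCYAYCCAYCCYCCYCCAY

φ(CCYCCYAYCCYCCYAYCCAY) expands symbol-by-symbol to CCY CCY AY CCY CCY AY CC AY CCY CCY AY CCY CCY AY CC AY CCY CCY CC AY; joining the 20 pieces gives the next term.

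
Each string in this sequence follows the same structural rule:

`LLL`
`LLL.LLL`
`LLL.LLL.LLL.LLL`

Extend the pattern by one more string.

Each string is two copies of the previous one joined by '.'.
So the next term is two copies of LLL.LLL.LLL.LLL with '.' between the halves.

LLL.LLL.LLL.LLL.LLL.LLL.LLL.LLL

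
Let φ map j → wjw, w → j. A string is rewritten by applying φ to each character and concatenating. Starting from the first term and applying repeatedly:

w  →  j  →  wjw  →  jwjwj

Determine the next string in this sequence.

wjwjwjwjwjw

Apply φ to jwjwj symbol by symbol: j→wjw, w→j, j→wjw, w→j, j→wjw; joined: wjw j wjw j wjw.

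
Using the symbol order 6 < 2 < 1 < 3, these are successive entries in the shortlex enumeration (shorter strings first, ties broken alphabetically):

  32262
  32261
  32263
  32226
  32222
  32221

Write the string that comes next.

32223

Find the rightmost character of 32221 below 3, bump it to the next letter, and reset everything to its right to 6.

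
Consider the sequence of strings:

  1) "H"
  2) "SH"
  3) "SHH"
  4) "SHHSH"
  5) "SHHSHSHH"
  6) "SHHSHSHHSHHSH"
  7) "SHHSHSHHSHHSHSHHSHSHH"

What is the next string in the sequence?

From term 3 onward, concatenate the last term with the second-to-last: SH·H = SHH, SHH·SH = SHHSH, …
The next term joins SHHSHSHHSHHSHSHHSHSHH and SHHSHSHHSHHSH.

SHHSHSHHSHHSHSHHSHSHHSHHSHSHHSHHSH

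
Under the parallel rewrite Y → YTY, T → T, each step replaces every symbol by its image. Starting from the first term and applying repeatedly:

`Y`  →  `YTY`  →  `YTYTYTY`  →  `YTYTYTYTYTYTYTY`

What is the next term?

Rewriting the 15 symbols of YTYTYTYTYTYTYTY one by one yields YTY T YTY T YTY T YTY T YTY T YTY T YTY T YTY; concatenated:

YTYTYTYTYTYTYTYTYTYTYTYTYTYTYTY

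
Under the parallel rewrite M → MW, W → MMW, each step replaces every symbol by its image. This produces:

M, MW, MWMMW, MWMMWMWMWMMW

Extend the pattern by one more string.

MWMMWMWMWMMWMWMMWMWMMWMWMWMMW

Rewriting each symbol of MWMMWMWMWMMW: M→MW, W→MMW, M→MW, M→MW, W→MMW, M→MW, W→MMW, M→MW, W→MMW, M→MW, M→MW, W→MMW, which concatenates to MW MMW MW MW MMW MW MMW MW MMW MW MW MMW.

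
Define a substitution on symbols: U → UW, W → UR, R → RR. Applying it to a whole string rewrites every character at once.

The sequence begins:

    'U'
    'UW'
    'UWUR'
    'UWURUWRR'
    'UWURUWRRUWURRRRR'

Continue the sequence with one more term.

Rewriting the 16 symbols of UWURUWRRUWURRRRR one by one yields UW UR UW RR UW UR RR RR UW UR UW RR RR RR RR RR; concatenated:

UWURUWRRUWURRRRRUWURUWRRRRRRRRRR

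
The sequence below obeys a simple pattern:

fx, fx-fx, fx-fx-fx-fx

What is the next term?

Each string is two copies of the previous one joined by '-'.
Doubling fx-fx-fx-fx with '-' between the halves:

fx-fx-fx-fx-fx-fx-fx-fx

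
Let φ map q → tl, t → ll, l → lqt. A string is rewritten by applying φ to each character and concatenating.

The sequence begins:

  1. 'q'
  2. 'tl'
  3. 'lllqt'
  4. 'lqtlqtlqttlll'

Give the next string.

Applying the rule to each of the 13 symbols of lqtlqtlqttlll gives the pieces lqt tl ll lqt tl ll lqt tl ll ll lqt lqt lqt, which concatenate to the answer.

lqttllllqttllllqttllllllqtlqtlqt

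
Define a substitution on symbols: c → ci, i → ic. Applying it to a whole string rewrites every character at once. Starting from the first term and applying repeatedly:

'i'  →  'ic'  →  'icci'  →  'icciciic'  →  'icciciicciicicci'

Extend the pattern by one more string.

Rewriting the 16 symbols of icciciicciicicci one by one yields ic ci ci ic ci ic ic ci ci ic ic ci ic ci ci ic; concatenated:

icciciicciicicciciicicciicciciic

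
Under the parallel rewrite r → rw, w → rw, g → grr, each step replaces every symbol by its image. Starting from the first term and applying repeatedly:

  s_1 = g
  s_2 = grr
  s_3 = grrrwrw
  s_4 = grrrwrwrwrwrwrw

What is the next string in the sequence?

Rewriting the 15 symbols of grrrwrwrwrwrwrw one by one yields grr rw rw rw rw rw rw rw rw rw rw rw rw rw rw; concatenated:

grrrwrwrwrwrwrwrwrwrwrwrwrwrwrw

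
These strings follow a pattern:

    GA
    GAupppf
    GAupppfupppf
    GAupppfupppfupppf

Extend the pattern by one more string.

Each term is the previous one with upppf appended.
One more step from GAupppfupppfupppf gives the answer.

GAupppfupppfupppfupppf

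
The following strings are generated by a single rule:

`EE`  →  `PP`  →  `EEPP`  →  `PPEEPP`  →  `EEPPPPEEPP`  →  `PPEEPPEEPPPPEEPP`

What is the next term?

This is a Fibonacci-style word recurrence s(k) = s(k−2)·s(k−1): e.g. EE·PP = EEPP.
So term 7 is EEPPPPEEPP·PPEEPPEEPPPPEEPP.

EEPPPPEEPPPPEEPPEEPPPPEEPP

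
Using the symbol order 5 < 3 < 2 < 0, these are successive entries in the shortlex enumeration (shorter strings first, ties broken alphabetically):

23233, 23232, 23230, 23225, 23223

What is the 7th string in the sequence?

23220

Advancing 2 positions from 23223 through 23223 → 23222 reaches term 7.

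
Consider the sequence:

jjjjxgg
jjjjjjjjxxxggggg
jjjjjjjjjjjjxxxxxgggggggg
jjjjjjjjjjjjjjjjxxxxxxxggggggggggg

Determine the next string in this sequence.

The n-th term is 4n j's then 2n-1 x's then 3n-1 g's (n = 1, 2, …).
At n = 5 the blocks have lengths 20, 9, 14.

jjjjjjjjjjjjjjjjjjjjxxxxxxxxxgggggggggggggg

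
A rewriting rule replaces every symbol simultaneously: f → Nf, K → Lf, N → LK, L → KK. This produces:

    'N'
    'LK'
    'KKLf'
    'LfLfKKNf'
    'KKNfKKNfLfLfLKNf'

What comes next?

Rewriting the 16 symbols of KKNfKKNfLfLfLKNf one by one yields Lf Lf LK Nf Lf Lf LK Nf KK Nf KK Nf KK Lf LK Nf; concatenated:

LfLfLKNfLfLfLKNfKKNfKKNfKKLfLKNf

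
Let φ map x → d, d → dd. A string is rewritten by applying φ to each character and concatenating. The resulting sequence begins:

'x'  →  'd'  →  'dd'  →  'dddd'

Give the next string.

Expanding dddd: d→dd, d→dd, d→dd, d→dd. Concatenated: dd dd dd dd.

dddddddd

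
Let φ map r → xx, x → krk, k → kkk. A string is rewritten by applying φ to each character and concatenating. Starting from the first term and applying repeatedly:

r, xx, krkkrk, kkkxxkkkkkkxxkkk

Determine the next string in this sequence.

φ(kkkxxkkkkkkxxkkk) expands symbol-by-symbol to kkk kkk kkk krk krk kkk kkk kkk kkk kkk kkk krk krk kkk kkk kkk; joining the 16 pieces gives the next term.

kkkkkkkkkkrkkrkkkkkkkkkkkkkkkkkkkkrkkrkkkkkkkkkk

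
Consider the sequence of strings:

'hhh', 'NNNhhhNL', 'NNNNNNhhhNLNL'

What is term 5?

NNNNNNNNNNNNhhhNLNLNLNL

Every step adds NNN to the front and NL to the end of the previous string.
From NNNNNNhhhNLNL, 2 further steps: NNNNNNhhhNLNL → NNNNNNNNNhhhNLNLNL → (answer).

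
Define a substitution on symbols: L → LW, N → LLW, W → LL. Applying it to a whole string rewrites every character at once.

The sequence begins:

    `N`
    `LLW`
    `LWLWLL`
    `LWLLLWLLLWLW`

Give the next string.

Rewriting each symbol of LWLLLWLLLWLW: L→LW, W→LL, L→LW, L→LW, L→LW, W→LL, L→LW, L→LW, L→LW, W→LL, L→LW, W→LL, which concatenates to LW LL LW LW LW LL LW LW LW LL LW LL.

LWLLLWLWLWLLLWLWLWLLLWLL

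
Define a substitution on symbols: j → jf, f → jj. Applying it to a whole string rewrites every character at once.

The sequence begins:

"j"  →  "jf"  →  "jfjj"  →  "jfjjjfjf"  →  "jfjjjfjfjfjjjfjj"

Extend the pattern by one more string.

Applying the rule to each of the 16 symbols of jfjjjfjfjfjjjfjj gives the pieces jf jj jf jf jf jj jf jj jf jj jf jf jf jj jf jf, which concatenate to the answer.

jfjjjfjfjfjjjfjjjfjjjfjfjfjjjfjf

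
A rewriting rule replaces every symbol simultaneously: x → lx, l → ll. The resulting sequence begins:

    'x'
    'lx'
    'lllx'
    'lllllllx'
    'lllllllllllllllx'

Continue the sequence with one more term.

lllllllllllllllllllllllllllllllx

Replace each of the 16 characters of lllllllllllllllx in place — ll ll ll ll ll ll ll ll ll ll ll ll ll ll ll lx — and concatenate.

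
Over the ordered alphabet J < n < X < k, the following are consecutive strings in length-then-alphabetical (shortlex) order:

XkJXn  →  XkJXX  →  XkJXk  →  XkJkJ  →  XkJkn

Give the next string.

XkJkX

Find the rightmost character of XkJkn below k, bump it to the next letter, and reset everything to its right to J.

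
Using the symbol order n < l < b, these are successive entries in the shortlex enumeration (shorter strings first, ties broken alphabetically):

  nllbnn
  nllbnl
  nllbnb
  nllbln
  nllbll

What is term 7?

nllbbn

Continuing the enumeration 2 steps past nllbll: nllbll → nllblb → (answer).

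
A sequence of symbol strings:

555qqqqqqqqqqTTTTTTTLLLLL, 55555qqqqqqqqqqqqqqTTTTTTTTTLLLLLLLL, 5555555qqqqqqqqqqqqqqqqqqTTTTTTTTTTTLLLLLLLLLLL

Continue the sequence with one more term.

555555555qqqqqqqqqqqqqqqqqqqqqqTTTTTTTTTTTTTLLLLLLLLLLLLLL

Term n consists of 2n-1 5's, followed by 4n+2 q's, followed by 2n+3 T's, followed by 3n-1 L's, where the shown terms are n = 2, 3, 4.
Setting n = 5 gives 9, 22, 13, 14 characters in each block.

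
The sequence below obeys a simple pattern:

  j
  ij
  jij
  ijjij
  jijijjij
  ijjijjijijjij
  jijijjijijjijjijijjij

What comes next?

ijjijjijijjijjijijjijijjijjijijjij

Each term (from the third on) is the two preceding terms concatenated in order: term 3 = j·ij = jij.
So term 8 is ijjijjijijjij·jijijjijijjijjijijjij.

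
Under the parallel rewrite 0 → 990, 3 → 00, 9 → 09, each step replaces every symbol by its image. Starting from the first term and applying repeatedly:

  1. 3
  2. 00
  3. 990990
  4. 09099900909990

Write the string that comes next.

9900999009090999099009990090909990

φ(09099900909990) expands symbol-by-symbol to 990 09 990 09 09 09 990 990 09 990 09 09 09 990; joining the 14 pieces gives the next term.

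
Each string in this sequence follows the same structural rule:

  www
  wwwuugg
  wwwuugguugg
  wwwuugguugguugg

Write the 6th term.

wwwuugguugguugguugguugg

Every step adds uugg to the end: s(k+1) = s(k)·uugg.
From wwwuugguugguugg, 2 further steps: wwwuugguugguugg → wwwuugguugguugguugg → (answer).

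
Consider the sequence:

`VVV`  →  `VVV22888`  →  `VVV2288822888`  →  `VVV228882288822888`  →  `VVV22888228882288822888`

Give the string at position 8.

Every step adds 22888 to the end: s(k+1) = s(k)·22888.
From VVV22888228882288822888, 3 further steps: VVV22888228882288822888 → VVV2288822888228882288822888 → VVV228882288822888228882288822888 → (answer).

VVV22888228882288822888228882288822888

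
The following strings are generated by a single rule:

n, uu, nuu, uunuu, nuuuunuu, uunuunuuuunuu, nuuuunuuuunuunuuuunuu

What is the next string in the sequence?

Each term (from the third on) is the two preceding terms concatenated in order: term 3 = n·uu = nuu.
Continuing: uunuunuuuunuu · nuuuunuuuunuunuuuunuu gives term 8.

uunuunuuuunuunuuuunuuuunuunuuuunuu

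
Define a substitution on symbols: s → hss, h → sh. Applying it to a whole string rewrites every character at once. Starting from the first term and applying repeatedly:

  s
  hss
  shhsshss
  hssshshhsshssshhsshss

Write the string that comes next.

shhsshsshssshhssshshhsshssshhsshsshssshshhsshssshhsshss

Applying the rule to each of the 21 symbols of hssshshhsshssshhsshss gives the pieces sh hss hss hss sh hss sh sh hss hss sh hss hss hss sh sh hss hss sh hss hss, which concatenate to the answer.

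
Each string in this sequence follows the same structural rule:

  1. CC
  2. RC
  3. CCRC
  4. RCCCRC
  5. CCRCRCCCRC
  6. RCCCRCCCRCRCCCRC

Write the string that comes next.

Each term (from the third on) is the two preceding terms concatenated in order: term 3 = CC·RC = CCRC.
So term 7 is CCRCRCCCRC·RCCCRCCCRCRCCCRC.

CCRCRCCCRCRCCCRCCCRCRCCCRC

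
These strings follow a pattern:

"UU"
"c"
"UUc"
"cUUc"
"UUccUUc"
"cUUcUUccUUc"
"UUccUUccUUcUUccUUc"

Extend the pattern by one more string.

cUUcUUccUUcUUccUUccUUcUUccUUc

This is a Fibonacci-style word recurrence s(k) = s(k−2)·s(k−1): e.g. UU·c = UUc.
The next term joins cUUcUUccUUc and UUccUUccUUcUUccUUc.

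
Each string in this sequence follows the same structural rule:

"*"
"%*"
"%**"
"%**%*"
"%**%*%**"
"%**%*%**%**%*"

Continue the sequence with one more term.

%**%*%**%**%*%**%*%**

This is a Fibonacci-style word recurrence s(k) = s(k−1)·s(k−2): e.g. %*·* = %**.
Continuing: %**%*%**%**%* · %**%*%** gives term 7.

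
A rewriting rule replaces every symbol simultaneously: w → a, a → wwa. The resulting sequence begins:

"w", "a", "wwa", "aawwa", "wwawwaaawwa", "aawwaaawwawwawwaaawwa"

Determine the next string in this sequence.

Replace each of the 21 characters of aawwaaawwawwawwaaawwa in place — wwa wwa a a wwa wwa wwa a a wwa a a wwa a a wwa wwa wwa a a wwa — and concatenate.

wwawwaaawwawwawwaaawwaaawwaaawwawwawwaaawwa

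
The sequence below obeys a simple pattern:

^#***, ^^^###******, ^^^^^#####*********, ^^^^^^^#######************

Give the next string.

^^^^^^^^^#########***************

Term n consists of 2n-1 ^'s, followed by 2n-1 #'s, followed by 3n *'s (n = 1, 2, …).
For the next term, n = 5, so the run lengths are 9, 9, 15.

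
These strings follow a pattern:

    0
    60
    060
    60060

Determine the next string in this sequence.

06060060

Each term (from the third on) is the two preceding terms concatenated in order: term 3 = 0·60 = 060.
The next term joins 060 and 60060.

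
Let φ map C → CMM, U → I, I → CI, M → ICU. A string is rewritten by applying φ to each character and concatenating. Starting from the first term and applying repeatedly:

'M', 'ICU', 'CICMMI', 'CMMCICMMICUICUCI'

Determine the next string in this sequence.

Replace each of the 16 characters of CMMCICMMICUICUCI in place — CMM ICU ICU CMM CI CMM ICU ICU CI CMM I CI CMM I CMM CI — and concatenate.

CMMICUICUCMMCICMMICUICUCICMMICICMMICMMCI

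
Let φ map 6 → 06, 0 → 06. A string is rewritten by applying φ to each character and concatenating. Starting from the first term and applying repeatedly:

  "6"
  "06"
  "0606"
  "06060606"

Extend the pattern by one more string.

Rewriting each symbol of 06060606: 0→06, 6→06, 0→06, 6→06, 0→06, 6→06, 0→06, 6→06, which concatenates to 06 06 06 06 06 06 06 06.

0606060606060606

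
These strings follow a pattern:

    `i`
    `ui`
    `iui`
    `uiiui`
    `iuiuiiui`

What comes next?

This is a Fibonacci-style word recurrence s(k) = s(k−2)·s(k−1): e.g. i·ui = iui.
The next term joins uiiui and iuiuiiui.

uiiuiiuiuiiui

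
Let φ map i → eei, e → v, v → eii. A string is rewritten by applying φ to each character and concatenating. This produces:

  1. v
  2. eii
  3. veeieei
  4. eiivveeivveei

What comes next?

veeieeieiieiivveeieiieiivveei

Applying the rule to each of the 13 symbols of eiivveeivveei gives the pieces v eei eei eii eii v v eei eii eii v v eei, which concatenate to the answer.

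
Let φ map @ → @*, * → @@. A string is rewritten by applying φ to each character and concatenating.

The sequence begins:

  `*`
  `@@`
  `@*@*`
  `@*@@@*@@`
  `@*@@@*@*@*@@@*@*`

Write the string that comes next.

@*@@@*@*@*@@@*@@@*@@@*@*@*@@@*@@

Applying the rule to each of the 16 symbols of @*@@@*@*@*@@@*@* gives the pieces @* @@ @* @* @* @@ @* @@ @* @@ @* @* @* @@ @* @@, which concatenate to the answer.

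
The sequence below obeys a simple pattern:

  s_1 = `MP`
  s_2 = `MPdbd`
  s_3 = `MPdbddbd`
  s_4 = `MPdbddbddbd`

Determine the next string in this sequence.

MPdbddbddbddbd

The strings grow by a fixed suffix dbd each time.
One more step from MPdbddbddbd gives the answer.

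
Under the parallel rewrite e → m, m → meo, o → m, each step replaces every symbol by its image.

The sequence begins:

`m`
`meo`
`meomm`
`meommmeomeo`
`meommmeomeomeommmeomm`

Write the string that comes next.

Rewriting the 21 symbols of meommmeomeomeommmeomm one by one yields meo m m meo meo meo m m meo m m meo m m meo meo meo m m meo meo; concatenated:

meommmeomeomeommmeommmeommmeomeomeommmeomeo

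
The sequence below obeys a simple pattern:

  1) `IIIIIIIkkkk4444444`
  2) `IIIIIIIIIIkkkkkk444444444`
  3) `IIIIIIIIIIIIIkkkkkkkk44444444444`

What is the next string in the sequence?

The n-th term is 3n+1 I's then 2n k's then 2n+3 4's, where the shown terms are n = 2, 3, 4.
For the next term, n = 5, so the run lengths are 16, 10, 13.

IIIIIIIIIIIIIIIIkkkkkkkkkk4444444444444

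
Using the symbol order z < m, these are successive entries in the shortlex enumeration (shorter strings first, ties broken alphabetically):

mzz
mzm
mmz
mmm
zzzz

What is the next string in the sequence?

zzzm

The successor of zzzz increments the rightmost position that isn't already m and resets every position after it to z.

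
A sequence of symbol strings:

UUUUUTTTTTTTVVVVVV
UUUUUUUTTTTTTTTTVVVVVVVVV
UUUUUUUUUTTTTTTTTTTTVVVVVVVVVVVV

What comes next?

UUUUUUUUUUUTTTTTTTTTTTTTVVVVVVVVVVVVVVV

Term n consists of 2n+1 U's, followed by 2n+3 T's, followed by 3n V's, where the shown terms are n = 2, 3, 4.
For the next term, n = 5, so the run lengths are 11, 13, 15.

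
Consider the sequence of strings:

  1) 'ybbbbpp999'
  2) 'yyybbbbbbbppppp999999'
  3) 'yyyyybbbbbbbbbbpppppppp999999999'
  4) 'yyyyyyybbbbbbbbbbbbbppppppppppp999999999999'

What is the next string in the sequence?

Reading off run lengths: y runs 1, 3, 5, 7; b runs 4, 7, 10, 13; p runs 2, 5, 8, 11; 9 runs 3, 6, 9, 12 — each is linear in n (n = 1, 2, …).
At n = 5 the blocks have lengths 9, 16, 14, 15.

yyyyyyyyybbbbbbbbbbbbbbbbpppppppppppppp999999999999999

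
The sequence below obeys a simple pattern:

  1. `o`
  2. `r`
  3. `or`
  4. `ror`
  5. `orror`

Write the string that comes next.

Each term (from the third on) is the two preceding terms concatenated in order: term 3 = o·r = or.
The next term joins ror and orror.

rororror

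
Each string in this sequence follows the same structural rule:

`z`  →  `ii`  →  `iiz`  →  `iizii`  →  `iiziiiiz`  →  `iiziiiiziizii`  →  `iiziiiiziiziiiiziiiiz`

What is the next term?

iiziiiiziiziiiiziiiiziiziiiiziizii

From term 3 onward, concatenate the last term with the second-to-last: ii·z = iiz, iiz·ii = iizii, …
The next term joins iiziiiiziiziiiiziiiiz and iiziiiiziizii.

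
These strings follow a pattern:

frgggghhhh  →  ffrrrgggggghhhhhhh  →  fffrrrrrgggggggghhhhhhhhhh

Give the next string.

Term n consists of n f's, followed by 2n-1 r's, followed by 2n+2 g's, followed by 3n+1 h's (n = 1, 2, …).
At n = 4 the blocks have lengths 4, 7, 10, 13.

ffffrrrrrrrgggggggggghhhhhhhhhhhhh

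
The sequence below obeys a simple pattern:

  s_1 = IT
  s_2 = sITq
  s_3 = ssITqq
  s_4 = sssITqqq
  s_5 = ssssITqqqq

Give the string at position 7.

ssssssITqqqqqq

Every step adds s to the front and q to the end of the previous string.
From ssssITqqqq, 2 further steps: ssssITqqqq → sssssITqqqqq → (answer).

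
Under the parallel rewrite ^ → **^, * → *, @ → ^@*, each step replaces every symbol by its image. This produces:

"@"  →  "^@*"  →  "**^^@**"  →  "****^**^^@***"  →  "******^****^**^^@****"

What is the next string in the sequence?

********^******^****^**^^@*****

φ(******^****^**^^@****) expands symbol-by-symbol to * * * * * * **^ * * * * **^ * * **^ **^ ^@* * * * *; joining the 21 pieces gives the next term.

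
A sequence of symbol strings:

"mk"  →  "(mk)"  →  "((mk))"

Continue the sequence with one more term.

Every step adds ( to the front and ) to the end of the previous string.
Applying this once more to ((mk)):

(((mk)))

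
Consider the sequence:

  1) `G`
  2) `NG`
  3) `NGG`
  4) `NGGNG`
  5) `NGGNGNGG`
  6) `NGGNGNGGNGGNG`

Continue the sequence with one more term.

This is a Fibonacci-style word recurrence s(k) = s(k−1)·s(k−2): e.g. NG·G = NGG.
Continuing: NGGNGNGGNGGNG · NGGNGNGG gives term 7.

NGGNGNGGNGGNGNGGNGNGG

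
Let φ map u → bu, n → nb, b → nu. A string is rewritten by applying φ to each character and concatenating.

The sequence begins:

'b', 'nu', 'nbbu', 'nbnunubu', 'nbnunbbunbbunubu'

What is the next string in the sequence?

Rewriting the 16 symbols of nbnunbbunbbunubu one by one yields nb nu nb bu nb nu nu bu nb nu nu bu nb bu nu bu; concatenated:

nbnunbbunbnunubunbnunubunbbunubu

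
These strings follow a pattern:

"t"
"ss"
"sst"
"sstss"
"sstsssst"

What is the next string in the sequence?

sstsssstsstss

From term 3 onward, concatenate the last term with the second-to-last: ss·t = sst, sst·ss = sstss, …
The next term joins sstsssst and sstss.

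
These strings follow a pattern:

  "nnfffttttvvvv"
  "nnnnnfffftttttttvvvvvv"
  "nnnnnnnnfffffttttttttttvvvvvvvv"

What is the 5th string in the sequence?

nnnnnnnnnnnnnnfffffffttttttttttttttttvvvvvvvvvvvv

Each string has the form n^{3n-1} f^{n+2} t^{3n+1} v^{2n+2} (n = 1, 2, …).
At n = 5 the blocks have lengths 14, 7, 16, 12.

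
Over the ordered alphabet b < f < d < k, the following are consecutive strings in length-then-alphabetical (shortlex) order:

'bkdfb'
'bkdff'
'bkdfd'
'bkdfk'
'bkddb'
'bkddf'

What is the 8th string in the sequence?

Continuing the enumeration 2 steps past bkddf: bkddf → bkddd → (answer).

bkddk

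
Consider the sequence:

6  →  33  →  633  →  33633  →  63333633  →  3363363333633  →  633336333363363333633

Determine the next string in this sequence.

3363363333633633336333363363333633

This is a Fibonacci-style word recurrence s(k) = s(k−2)·s(k−1): e.g. 6·33 = 633.
So term 8 is 3363363333633·633336333363363333633.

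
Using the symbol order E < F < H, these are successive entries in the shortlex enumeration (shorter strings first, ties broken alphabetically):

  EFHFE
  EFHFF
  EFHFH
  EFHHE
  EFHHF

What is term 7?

EHEEE

Continuing the enumeration 2 steps past EFHHF: EFHHF → EFHHH → (answer).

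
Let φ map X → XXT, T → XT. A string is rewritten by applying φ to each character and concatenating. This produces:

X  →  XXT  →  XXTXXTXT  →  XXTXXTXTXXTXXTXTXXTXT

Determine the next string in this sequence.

φ(XXTXXTXTXXTXXTXTXXTXT) expands symbol-by-symbol to XXT XXT XT XXT XXT XT XXT XT XXT XXT XT XXT XXT XT XXT XT XXT XXT XT XXT XT; joining the 21 pieces gives the next term.

XXTXXTXTXXTXXTXTXXTXTXXTXXTXTXXTXXTXTXXTXTXXTXXTXTXXTXT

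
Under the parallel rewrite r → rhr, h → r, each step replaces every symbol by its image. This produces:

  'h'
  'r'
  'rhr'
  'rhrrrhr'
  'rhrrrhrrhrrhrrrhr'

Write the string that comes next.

rhrrrhrrhrrhrrrhrrhrrrhrrhrrrhrrhrrhrrrhr

Replace each of the 17 characters of rhrrrhrrhrrhrrrhr in place — rhr r rhr rhr rhr r rhr rhr r rhr rhr r rhr rhr rhr r rhr — and concatenate.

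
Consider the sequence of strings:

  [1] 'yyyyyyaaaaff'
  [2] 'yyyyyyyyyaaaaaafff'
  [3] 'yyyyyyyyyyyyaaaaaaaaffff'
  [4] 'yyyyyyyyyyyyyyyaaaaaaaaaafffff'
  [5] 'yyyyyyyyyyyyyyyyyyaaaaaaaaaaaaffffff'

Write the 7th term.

Reading off run lengths: y runs 6, 9, 12, 15, 18; a runs 4, 6, 8, 10, 12; f runs 2, 3, 4, 5, 6 — each is linear in n, where the shown terms are n = 2, 3, 4, 5, 6.
At n = 8 the blocks have lengths 24, 16, 8.

yyyyyyyyyyyyyyyyyyyyyyyyaaaaaaaaaaaaaaaaffffffff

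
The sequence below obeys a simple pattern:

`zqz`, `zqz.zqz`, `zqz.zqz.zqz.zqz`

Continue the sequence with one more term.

Each string is two copies of the previous one joined by '.'.
So the next term is two copies of zqz.zqz.zqz.zqz with '.' between the halves.

zqz.zqz.zqz.zqz.zqz.zqz.zqz.zqz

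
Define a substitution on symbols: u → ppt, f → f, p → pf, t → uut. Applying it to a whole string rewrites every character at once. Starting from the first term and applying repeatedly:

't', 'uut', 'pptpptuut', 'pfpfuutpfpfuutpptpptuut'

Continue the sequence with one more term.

pffpffpptpptuutpffpffpptpptuutpfpfuutpfpfuutpptpptuut

Applying the rule to each of the 23 symbols of pfpfuutpfpfuutpptpptuut gives the pieces pf f pf f ppt ppt uut pf f pf f ppt ppt uut pf pf uut pf pf uut ppt ppt uut, which concatenate to the answer.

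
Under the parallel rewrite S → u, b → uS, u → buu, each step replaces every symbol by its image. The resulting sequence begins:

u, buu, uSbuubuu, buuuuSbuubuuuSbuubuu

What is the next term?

Applying the rule to each of the 20 symbols of buuuuSbuubuuuSbuubuu gives the pieces uS buu buu buu buu u uS buu buu uS buu buu buu u uS buu buu uS buu buu, which concatenate to the answer.

uSbuubuubuubuuuuSbuubuuuSbuubuubuuuuSbuubuuuSbuubuu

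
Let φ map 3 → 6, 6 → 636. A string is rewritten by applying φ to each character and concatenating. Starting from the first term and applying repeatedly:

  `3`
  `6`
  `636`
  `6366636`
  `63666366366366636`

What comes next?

φ(63666366366366636) expands symbol-by-symbol to 636 6 636 636 636 6 636 636 6 636 636 6 636 636 636 6 636; joining the 17 pieces gives the next term.

63666366366366636636663663666366366366636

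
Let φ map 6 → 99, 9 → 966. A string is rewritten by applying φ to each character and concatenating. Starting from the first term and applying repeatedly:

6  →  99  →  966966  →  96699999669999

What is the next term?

φ(96699999669999) expands symbol-by-symbol to 966 99 99 966 966 966 966 966 99 99 966 966 966 966; joining the 14 pieces gives the next term.

96699999669669669669669999966966966966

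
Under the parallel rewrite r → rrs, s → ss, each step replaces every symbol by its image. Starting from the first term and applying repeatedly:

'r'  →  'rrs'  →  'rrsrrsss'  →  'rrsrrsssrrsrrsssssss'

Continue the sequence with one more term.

rrsrrsssrrsrrsssssssrrsrrsssrrsrrsssssssssssssss

Replace each of the 20 characters of rrsrrsssrrsrrsssssss in place — rrs rrs ss rrs rrs ss ss ss rrs rrs ss rrs rrs ss ss ss ss ss ss ss — and concatenate.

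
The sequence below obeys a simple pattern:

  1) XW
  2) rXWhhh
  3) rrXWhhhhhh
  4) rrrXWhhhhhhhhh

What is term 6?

Each term wraps the previous one in r on the left and hhh on the right.
From rrrXWhhhhhhhhh, 2 further steps: rrrXWhhhhhhhhh → rrrrXWhhhhhhhhhhhh → (answer).

rrrrrXWhhhhhhhhhhhhhhh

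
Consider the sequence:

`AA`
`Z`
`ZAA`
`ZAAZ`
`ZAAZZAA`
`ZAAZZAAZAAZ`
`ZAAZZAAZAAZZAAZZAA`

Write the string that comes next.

ZAAZZAAZAAZZAAZZAAZAAZZAAZAAZ

This is a Fibonacci-style word recurrence s(k) = s(k−1)·s(k−2): e.g. Z·AA = ZAA.
So term 8 is ZAAZZAAZAAZZAAZZAA·ZAAZZAAZAAZ.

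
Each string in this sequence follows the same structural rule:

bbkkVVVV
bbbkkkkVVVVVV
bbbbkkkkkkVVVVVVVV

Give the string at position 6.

Term n consists of n+1 b's, followed by 2n k's, followed by 2n+2 V's (n = 1, 2, …).
For term 6, n = 6, so the run lengths are 7, 12, 14.

bbbbbbbkkkkkkkkkkkkVVVVVVVVVVVVVV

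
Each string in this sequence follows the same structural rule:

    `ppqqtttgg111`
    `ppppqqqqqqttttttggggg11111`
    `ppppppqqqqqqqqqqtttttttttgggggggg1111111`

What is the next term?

The n-th term is 2n p's then 4n-2 q's then 3n t's then 3n-1 g's then 2n+1 1's (n = 1, 2, …).
At n = 4 the blocks have lengths 8, 14, 12, 11, 9.

ppppppppqqqqqqqqqqqqqqttttttttttttggggggggggg111111111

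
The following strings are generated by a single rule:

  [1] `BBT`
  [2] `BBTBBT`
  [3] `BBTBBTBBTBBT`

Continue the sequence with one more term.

Every step duplicates the string.
Doubling BBTBBTBBTBBT:

BBTBBTBBTBBTBBTBBTBBTBBT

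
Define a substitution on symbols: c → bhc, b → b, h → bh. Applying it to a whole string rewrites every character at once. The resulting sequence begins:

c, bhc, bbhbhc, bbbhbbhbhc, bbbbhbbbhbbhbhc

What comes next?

Applying the rule to each of the 15 symbols of bbbbhbbbhbbhbhc gives the pieces b b b b bh b b b bh b b bh b bh bhc, which concatenate to the answer.

bbbbbhbbbbhbbbhbbhbhc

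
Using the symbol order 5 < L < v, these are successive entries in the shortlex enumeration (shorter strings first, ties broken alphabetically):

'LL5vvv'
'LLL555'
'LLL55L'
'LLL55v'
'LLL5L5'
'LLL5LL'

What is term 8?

Continuing the enumeration 2 steps past LLL5LL: LLL5LL → LLL5Lv → (answer).

LLL5v5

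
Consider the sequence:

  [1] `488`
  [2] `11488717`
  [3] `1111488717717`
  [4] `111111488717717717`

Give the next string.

s(k+1) = 11·s(k)·717, so each term gains 11 as a prefix and 717 as a suffix.
One more step from 111111488717717717 gives the answer.

11111111488717717717717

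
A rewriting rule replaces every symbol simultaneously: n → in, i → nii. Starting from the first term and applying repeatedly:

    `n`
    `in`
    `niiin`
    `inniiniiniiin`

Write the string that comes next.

Rewriting the 13 symbols of inniiniiniiin one by one yields nii in in nii nii in nii nii in nii nii nii in; concatenated:

niiininniiniiinniiniiinniiniiniiin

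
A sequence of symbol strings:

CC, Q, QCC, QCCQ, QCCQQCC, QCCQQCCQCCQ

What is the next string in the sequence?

QCCQQCCQCCQQCCQQCC

This is a Fibonacci-style word recurrence s(k) = s(k−1)·s(k−2): e.g. Q·CC = QCC.
So term 7 is QCCQQCCQCCQ·QCCQQCC.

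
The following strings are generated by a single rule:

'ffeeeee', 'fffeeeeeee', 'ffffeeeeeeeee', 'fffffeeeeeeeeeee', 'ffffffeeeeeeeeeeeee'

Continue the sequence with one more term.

The n-th term is n f's then 2n+1 e's, where the shown terms are n = 2, 3, 4, 5, 6.
At n = 7 the blocks have lengths 7, 15.

fffffffeeeeeeeeeeeeeee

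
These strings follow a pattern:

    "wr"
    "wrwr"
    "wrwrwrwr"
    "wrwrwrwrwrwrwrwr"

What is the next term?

wrwrwrwrwrwrwrwrwrwrwrwrwrwrwrwr

Each string is two copies of the previous one concatenated.
So the next term is two copies of wrwrwrwrwrwrwrwr.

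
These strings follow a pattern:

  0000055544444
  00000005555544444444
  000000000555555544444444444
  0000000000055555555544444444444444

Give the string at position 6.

000000000000000555555555555544444444444444444444

The n-th term is 2n+3 0's then 2n+1 5's then 3n+2 4's (n = 1, 2, …).
Setting n = 6 gives 15, 13, 20 characters in each block.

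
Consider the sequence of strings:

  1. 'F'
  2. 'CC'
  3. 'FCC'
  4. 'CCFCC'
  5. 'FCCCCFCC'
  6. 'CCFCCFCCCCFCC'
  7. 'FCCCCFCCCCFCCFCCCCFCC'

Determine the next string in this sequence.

From term 3 onward, concatenate the second-to-last term with the last: F·CC = FCC, CC·FCC = CCFCC, …
Continuing: CCFCCFCCCCFCC · FCCCCFCCCCFCCFCCCCFCC gives term 8.

CCFCCFCCCCFCCFCCCCFCCCCFCCFCCCCFCC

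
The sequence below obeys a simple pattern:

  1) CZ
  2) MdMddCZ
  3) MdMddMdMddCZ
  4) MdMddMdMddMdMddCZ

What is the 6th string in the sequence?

MdMddMdMddMdMddMdMddMdMddCZ

The strings grow by a fixed prefix MdMdd each time.
From MdMddMdMddMdMddCZ, 2 further steps: MdMddMdMddMdMddCZ → MdMddMdMddMdMddMdMddCZ → (answer).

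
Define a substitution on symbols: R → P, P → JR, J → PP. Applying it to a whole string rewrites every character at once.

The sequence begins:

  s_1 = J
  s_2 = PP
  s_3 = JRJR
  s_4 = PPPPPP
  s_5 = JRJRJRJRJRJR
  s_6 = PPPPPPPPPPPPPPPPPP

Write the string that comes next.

Replace each of the 18 characters of PPPPPPPPPPPPPPPPPP in place — JR JR JR JR JR JR JR JR JR JR JR JR JR JR JR JR JR JR — and concatenate.

JRJRJRJRJRJRJRJRJRJRJRJRJRJRJRJRJRJR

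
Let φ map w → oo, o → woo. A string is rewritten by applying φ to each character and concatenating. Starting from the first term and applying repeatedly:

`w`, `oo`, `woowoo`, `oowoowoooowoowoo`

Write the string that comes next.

Rewriting the 16 symbols of oowoowoooowoowoo one by one yields woo woo oo woo woo oo woo woo woo woo oo woo woo oo woo woo; concatenated:

woowoooowoowoooowoowoowoowoooowoowoooowoowoo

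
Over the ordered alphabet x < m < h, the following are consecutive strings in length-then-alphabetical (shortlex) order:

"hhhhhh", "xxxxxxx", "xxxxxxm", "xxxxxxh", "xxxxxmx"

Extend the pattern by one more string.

xxxxxmm

Find the rightmost character of xxxxxmx below h, bump it to the next letter, and reset everything to its right to x.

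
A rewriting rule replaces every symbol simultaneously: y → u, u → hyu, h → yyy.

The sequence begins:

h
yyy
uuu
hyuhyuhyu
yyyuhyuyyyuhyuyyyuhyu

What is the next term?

Replace each of the 21 characters of yyyuhyuyyyuhyuyyyuhyu in place — u u u hyu yyy u hyu u u u hyu yyy u hyu u u u hyu yyy u hyu — and concatenate.

uuuhyuyyyuhyuuuuhyuyyyuhyuuuuhyuyyyuhyu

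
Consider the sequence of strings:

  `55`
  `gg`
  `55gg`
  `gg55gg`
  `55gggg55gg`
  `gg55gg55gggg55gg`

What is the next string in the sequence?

This is a Fibonacci-style word recurrence s(k) = s(k−2)·s(k−1): e.g. 55·gg = 55gg.
Continuing: 55gggg55gg · gg55gg55gggg55gg gives term 7.

55gggg55gggg55gg55gggg55gg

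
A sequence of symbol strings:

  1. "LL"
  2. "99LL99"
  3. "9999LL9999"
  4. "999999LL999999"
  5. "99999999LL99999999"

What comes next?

9999999999LL9999999999

Every step adds 99 to the front and 99 to the end of the previous string.
So the next term is 99·99999999LL99999999·99.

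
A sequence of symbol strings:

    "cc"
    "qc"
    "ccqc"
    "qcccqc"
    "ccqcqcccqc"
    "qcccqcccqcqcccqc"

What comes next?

From term 3 onward, concatenate the second-to-last term with the last: cc·qc = ccqc, qc·ccqc = qcccqc, …
Continuing: ccqcqcccqc · qcccqcccqcqcccqc gives term 7.

ccqcqcccqcqcccqcccqcqcccqc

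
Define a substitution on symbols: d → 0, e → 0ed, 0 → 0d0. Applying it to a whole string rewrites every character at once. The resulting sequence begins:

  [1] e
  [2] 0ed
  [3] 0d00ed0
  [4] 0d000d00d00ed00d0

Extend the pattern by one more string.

φ(0d000d00d00ed00d0) expands symbol-by-symbol to 0d0 0 0d0 0d0 0d0 0 0d0 0d0 0 0d0 0d0 0ed 0 0d0 0d0 0 0d0; joining the 17 pieces gives the next term.

0d000d00d00d000d00d000d00d00ed00d00d000d0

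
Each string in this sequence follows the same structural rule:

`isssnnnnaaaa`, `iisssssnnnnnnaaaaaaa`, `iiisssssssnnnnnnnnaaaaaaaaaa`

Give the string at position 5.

iiiiisssssssssssnnnnnnnnnnnnaaaaaaaaaaaaaaaa

Reading off run lengths: i runs 1, 2, 3; s runs 3, 5, 7; n runs 4, 6, 8; a runs 4, 7, 10 — each is linear in n (n = 1, 2, …).
At n = 5 the blocks have lengths 5, 11, 12, 16.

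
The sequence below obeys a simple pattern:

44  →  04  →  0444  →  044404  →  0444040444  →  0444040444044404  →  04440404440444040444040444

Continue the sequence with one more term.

From term 3 onward, concatenate the last term with the second-to-last: 04·44 = 0444, 0444·04 = 044404, …
Continuing: 04440404440444040444040444 · 0444040444044404 gives term 8.

044404044404440404440404440444040444044404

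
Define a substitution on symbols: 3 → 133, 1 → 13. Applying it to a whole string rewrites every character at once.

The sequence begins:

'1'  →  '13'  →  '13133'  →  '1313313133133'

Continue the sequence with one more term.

Rewriting the 13 symbols of 1313313133133 one by one yields 13 133 13 133 133 13 133 13 133 133 13 133 133; concatenated:

1313313133133131331313313313133133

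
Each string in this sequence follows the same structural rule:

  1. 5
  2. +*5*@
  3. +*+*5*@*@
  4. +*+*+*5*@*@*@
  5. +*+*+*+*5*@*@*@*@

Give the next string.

s(k+1) = +*·s(k)·*@, so each term gains +* as a prefix and *@ as a suffix.
Applying this once more to +*+*+*+*5*@*@*@*@:

+*+*+*+*+*5*@*@*@*@*@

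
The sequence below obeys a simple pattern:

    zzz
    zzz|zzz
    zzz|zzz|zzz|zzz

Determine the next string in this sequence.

Every step duplicates the string with '|' between the halves.
One more doubling of zzz|zzz|zzz|zzz gives the answer.

zzz|zzz|zzz|zzz|zzz|zzz|zzz|zzz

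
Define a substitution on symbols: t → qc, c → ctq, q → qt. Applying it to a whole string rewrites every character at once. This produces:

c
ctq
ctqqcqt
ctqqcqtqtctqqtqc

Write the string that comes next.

Replace each of the 16 characters of ctqqcqtqtctqqtqc in place — ctq qc qt qt ctq qt qc qt qc ctq qc qt qt qc qt ctq — and concatenate.

ctqqcqtqtctqqtqcqtqcctqqcqtqtqcqtctq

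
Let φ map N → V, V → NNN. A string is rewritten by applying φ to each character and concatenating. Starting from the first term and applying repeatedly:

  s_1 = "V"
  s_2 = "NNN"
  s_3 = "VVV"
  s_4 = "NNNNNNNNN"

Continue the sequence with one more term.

Rewriting each symbol of NNNNNNNNN: N→V, N→V, N→V, N→V, N→V, N→V, N→V, N→V, N→V, which concatenates to V V V V V V V V V.

VVVVVVVVV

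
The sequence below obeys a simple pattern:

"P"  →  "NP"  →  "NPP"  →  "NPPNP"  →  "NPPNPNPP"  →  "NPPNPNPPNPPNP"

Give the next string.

NPPNPNPPNPPNPNPPNPNPP

Each term (from the third on) is the previous term followed by the one before it: term 3 = NP·P = NPP.
Continuing: NPPNPNPPNPPNP · NPPNPNPP gives term 7.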